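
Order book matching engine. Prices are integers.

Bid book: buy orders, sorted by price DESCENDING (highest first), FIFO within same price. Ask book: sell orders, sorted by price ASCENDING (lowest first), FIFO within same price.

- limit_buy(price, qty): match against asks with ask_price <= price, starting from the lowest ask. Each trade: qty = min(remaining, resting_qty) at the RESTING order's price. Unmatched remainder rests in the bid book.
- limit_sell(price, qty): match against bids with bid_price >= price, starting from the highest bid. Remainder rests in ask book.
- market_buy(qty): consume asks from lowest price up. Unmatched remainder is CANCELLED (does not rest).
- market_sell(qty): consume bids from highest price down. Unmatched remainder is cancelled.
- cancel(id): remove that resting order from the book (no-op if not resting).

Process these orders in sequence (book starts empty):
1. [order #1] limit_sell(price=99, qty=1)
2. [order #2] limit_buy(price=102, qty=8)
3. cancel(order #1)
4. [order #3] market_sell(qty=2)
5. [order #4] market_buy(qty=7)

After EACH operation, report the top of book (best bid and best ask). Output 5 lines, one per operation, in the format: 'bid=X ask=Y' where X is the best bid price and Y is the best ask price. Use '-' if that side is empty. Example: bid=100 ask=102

Answer: bid=- ask=99
bid=102 ask=-
bid=102 ask=-
bid=102 ask=-
bid=102 ask=-

Derivation:
After op 1 [order #1] limit_sell(price=99, qty=1): fills=none; bids=[-] asks=[#1:1@99]
After op 2 [order #2] limit_buy(price=102, qty=8): fills=#2x#1:1@99; bids=[#2:7@102] asks=[-]
After op 3 cancel(order #1): fills=none; bids=[#2:7@102] asks=[-]
After op 4 [order #3] market_sell(qty=2): fills=#2x#3:2@102; bids=[#2:5@102] asks=[-]
After op 5 [order #4] market_buy(qty=7): fills=none; bids=[#2:5@102] asks=[-]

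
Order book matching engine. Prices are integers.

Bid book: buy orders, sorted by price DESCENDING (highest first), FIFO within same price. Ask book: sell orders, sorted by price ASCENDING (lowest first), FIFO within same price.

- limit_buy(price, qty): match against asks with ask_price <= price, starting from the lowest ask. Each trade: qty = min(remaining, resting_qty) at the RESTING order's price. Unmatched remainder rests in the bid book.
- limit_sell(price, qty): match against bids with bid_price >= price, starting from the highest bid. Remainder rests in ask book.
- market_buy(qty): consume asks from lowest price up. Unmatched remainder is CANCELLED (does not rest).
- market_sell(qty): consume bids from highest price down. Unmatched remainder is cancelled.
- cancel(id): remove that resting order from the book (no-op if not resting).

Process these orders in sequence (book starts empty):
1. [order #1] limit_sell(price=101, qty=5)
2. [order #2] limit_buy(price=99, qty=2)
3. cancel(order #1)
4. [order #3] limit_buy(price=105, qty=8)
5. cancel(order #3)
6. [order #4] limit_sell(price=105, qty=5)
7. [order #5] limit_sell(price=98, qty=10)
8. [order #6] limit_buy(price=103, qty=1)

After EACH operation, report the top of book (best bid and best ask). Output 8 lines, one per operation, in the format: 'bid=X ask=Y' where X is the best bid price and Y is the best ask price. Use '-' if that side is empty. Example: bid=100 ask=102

After op 1 [order #1] limit_sell(price=101, qty=5): fills=none; bids=[-] asks=[#1:5@101]
After op 2 [order #2] limit_buy(price=99, qty=2): fills=none; bids=[#2:2@99] asks=[#1:5@101]
After op 3 cancel(order #1): fills=none; bids=[#2:2@99] asks=[-]
After op 4 [order #3] limit_buy(price=105, qty=8): fills=none; bids=[#3:8@105 #2:2@99] asks=[-]
After op 5 cancel(order #3): fills=none; bids=[#2:2@99] asks=[-]
After op 6 [order #4] limit_sell(price=105, qty=5): fills=none; bids=[#2:2@99] asks=[#4:5@105]
After op 7 [order #5] limit_sell(price=98, qty=10): fills=#2x#5:2@99; bids=[-] asks=[#5:8@98 #4:5@105]
After op 8 [order #6] limit_buy(price=103, qty=1): fills=#6x#5:1@98; bids=[-] asks=[#5:7@98 #4:5@105]

Answer: bid=- ask=101
bid=99 ask=101
bid=99 ask=-
bid=105 ask=-
bid=99 ask=-
bid=99 ask=105
bid=- ask=98
bid=- ask=98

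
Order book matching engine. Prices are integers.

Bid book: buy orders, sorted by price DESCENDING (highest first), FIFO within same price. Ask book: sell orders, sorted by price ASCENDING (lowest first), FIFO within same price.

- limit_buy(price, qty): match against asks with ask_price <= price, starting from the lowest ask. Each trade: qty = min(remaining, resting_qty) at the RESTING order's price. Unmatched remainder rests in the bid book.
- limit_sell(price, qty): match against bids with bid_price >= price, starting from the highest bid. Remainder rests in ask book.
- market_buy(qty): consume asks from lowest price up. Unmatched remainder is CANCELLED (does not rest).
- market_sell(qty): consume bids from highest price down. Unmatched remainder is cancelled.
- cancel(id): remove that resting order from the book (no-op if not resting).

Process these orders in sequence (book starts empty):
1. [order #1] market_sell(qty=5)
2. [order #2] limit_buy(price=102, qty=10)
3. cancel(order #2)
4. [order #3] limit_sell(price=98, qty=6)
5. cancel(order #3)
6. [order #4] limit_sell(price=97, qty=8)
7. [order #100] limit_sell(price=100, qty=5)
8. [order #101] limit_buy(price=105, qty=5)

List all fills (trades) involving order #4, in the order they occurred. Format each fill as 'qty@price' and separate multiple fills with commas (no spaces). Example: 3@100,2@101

After op 1 [order #1] market_sell(qty=5): fills=none; bids=[-] asks=[-]
After op 2 [order #2] limit_buy(price=102, qty=10): fills=none; bids=[#2:10@102] asks=[-]
After op 3 cancel(order #2): fills=none; bids=[-] asks=[-]
After op 4 [order #3] limit_sell(price=98, qty=6): fills=none; bids=[-] asks=[#3:6@98]
After op 5 cancel(order #3): fills=none; bids=[-] asks=[-]
After op 6 [order #4] limit_sell(price=97, qty=8): fills=none; bids=[-] asks=[#4:8@97]
After op 7 [order #100] limit_sell(price=100, qty=5): fills=none; bids=[-] asks=[#4:8@97 #100:5@100]
After op 8 [order #101] limit_buy(price=105, qty=5): fills=#101x#4:5@97; bids=[-] asks=[#4:3@97 #100:5@100]

Answer: 5@97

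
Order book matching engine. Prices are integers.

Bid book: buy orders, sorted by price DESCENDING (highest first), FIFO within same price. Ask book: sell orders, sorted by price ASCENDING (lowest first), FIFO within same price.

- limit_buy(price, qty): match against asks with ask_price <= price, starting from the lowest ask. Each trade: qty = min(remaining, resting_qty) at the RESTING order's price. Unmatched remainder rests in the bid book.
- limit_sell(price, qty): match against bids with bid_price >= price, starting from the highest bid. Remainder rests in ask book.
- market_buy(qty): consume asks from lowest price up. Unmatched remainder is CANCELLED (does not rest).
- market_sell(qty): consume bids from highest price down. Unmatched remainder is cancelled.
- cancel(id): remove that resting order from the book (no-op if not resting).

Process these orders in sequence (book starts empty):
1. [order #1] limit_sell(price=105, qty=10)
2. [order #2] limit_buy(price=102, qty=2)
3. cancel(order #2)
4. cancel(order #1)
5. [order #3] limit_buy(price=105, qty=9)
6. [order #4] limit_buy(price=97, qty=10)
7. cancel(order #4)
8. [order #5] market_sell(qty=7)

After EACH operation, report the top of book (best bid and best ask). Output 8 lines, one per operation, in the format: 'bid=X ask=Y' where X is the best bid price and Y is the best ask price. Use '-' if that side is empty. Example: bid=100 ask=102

Answer: bid=- ask=105
bid=102 ask=105
bid=- ask=105
bid=- ask=-
bid=105 ask=-
bid=105 ask=-
bid=105 ask=-
bid=105 ask=-

Derivation:
After op 1 [order #1] limit_sell(price=105, qty=10): fills=none; bids=[-] asks=[#1:10@105]
After op 2 [order #2] limit_buy(price=102, qty=2): fills=none; bids=[#2:2@102] asks=[#1:10@105]
After op 3 cancel(order #2): fills=none; bids=[-] asks=[#1:10@105]
After op 4 cancel(order #1): fills=none; bids=[-] asks=[-]
After op 5 [order #3] limit_buy(price=105, qty=9): fills=none; bids=[#3:9@105] asks=[-]
After op 6 [order #4] limit_buy(price=97, qty=10): fills=none; bids=[#3:9@105 #4:10@97] asks=[-]
After op 7 cancel(order #4): fills=none; bids=[#3:9@105] asks=[-]
After op 8 [order #5] market_sell(qty=7): fills=#3x#5:7@105; bids=[#3:2@105] asks=[-]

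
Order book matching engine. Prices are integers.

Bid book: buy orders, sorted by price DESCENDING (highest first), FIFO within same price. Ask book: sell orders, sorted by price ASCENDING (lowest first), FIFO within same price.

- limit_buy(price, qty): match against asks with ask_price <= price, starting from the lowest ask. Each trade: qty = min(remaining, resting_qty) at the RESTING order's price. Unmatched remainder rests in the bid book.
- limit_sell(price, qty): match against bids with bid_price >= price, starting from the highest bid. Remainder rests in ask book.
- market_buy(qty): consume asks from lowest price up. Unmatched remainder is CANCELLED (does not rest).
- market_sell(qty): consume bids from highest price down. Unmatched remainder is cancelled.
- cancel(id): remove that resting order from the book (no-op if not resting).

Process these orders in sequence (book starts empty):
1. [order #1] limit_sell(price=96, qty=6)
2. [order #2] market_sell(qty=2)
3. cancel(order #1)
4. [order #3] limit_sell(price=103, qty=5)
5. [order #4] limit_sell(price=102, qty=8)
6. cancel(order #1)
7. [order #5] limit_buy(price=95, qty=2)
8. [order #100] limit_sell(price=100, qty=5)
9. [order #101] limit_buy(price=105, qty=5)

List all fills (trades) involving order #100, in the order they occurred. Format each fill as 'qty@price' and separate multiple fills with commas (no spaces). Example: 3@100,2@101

After op 1 [order #1] limit_sell(price=96, qty=6): fills=none; bids=[-] asks=[#1:6@96]
After op 2 [order #2] market_sell(qty=2): fills=none; bids=[-] asks=[#1:6@96]
After op 3 cancel(order #1): fills=none; bids=[-] asks=[-]
After op 4 [order #3] limit_sell(price=103, qty=5): fills=none; bids=[-] asks=[#3:5@103]
After op 5 [order #4] limit_sell(price=102, qty=8): fills=none; bids=[-] asks=[#4:8@102 #3:5@103]
After op 6 cancel(order #1): fills=none; bids=[-] asks=[#4:8@102 #3:5@103]
After op 7 [order #5] limit_buy(price=95, qty=2): fills=none; bids=[#5:2@95] asks=[#4:8@102 #3:5@103]
After op 8 [order #100] limit_sell(price=100, qty=5): fills=none; bids=[#5:2@95] asks=[#100:5@100 #4:8@102 #3:5@103]
After op 9 [order #101] limit_buy(price=105, qty=5): fills=#101x#100:5@100; bids=[#5:2@95] asks=[#4:8@102 #3:5@103]

Answer: 5@100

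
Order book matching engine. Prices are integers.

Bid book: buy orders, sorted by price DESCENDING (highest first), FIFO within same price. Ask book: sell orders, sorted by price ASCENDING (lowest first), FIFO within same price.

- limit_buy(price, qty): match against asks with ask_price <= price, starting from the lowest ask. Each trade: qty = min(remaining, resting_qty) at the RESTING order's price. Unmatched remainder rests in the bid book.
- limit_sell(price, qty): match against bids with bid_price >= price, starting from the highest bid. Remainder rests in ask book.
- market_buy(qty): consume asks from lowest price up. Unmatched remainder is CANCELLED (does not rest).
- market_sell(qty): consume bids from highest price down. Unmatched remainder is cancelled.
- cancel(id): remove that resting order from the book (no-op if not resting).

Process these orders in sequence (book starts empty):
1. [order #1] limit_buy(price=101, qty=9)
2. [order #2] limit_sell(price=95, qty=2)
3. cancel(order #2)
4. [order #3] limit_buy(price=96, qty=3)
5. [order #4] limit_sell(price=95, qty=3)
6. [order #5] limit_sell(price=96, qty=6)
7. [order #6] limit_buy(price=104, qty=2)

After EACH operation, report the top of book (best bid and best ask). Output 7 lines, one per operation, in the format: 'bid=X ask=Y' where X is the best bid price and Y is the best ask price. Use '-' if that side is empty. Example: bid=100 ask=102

Answer: bid=101 ask=-
bid=101 ask=-
bid=101 ask=-
bid=101 ask=-
bid=101 ask=-
bid=96 ask=-
bid=104 ask=-

Derivation:
After op 1 [order #1] limit_buy(price=101, qty=9): fills=none; bids=[#1:9@101] asks=[-]
After op 2 [order #2] limit_sell(price=95, qty=2): fills=#1x#2:2@101; bids=[#1:7@101] asks=[-]
After op 3 cancel(order #2): fills=none; bids=[#1:7@101] asks=[-]
After op 4 [order #3] limit_buy(price=96, qty=3): fills=none; bids=[#1:7@101 #3:3@96] asks=[-]
After op 5 [order #4] limit_sell(price=95, qty=3): fills=#1x#4:3@101; bids=[#1:4@101 #3:3@96] asks=[-]
After op 6 [order #5] limit_sell(price=96, qty=6): fills=#1x#5:4@101 #3x#5:2@96; bids=[#3:1@96] asks=[-]
After op 7 [order #6] limit_buy(price=104, qty=2): fills=none; bids=[#6:2@104 #3:1@96] asks=[-]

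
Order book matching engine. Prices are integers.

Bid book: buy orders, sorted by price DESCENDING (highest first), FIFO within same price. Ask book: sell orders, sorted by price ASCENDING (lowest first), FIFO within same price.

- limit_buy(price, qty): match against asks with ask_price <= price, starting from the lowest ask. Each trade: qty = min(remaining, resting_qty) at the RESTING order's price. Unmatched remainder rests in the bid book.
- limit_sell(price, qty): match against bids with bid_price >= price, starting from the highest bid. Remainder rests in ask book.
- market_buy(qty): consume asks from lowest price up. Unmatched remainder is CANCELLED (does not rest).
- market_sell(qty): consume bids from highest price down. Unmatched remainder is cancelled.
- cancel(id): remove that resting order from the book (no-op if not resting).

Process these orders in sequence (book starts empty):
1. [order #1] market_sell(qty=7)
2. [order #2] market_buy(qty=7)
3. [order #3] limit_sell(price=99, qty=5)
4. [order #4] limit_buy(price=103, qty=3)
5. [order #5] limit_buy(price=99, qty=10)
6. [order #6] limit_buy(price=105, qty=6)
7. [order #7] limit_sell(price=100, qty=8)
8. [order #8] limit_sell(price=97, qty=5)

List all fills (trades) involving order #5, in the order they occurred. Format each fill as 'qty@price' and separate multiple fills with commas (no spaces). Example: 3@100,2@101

Answer: 2@99,5@99

Derivation:
After op 1 [order #1] market_sell(qty=7): fills=none; bids=[-] asks=[-]
After op 2 [order #2] market_buy(qty=7): fills=none; bids=[-] asks=[-]
After op 3 [order #3] limit_sell(price=99, qty=5): fills=none; bids=[-] asks=[#3:5@99]
After op 4 [order #4] limit_buy(price=103, qty=3): fills=#4x#3:3@99; bids=[-] asks=[#3:2@99]
After op 5 [order #5] limit_buy(price=99, qty=10): fills=#5x#3:2@99; bids=[#5:8@99] asks=[-]
After op 6 [order #6] limit_buy(price=105, qty=6): fills=none; bids=[#6:6@105 #5:8@99] asks=[-]
After op 7 [order #7] limit_sell(price=100, qty=8): fills=#6x#7:6@105; bids=[#5:8@99] asks=[#7:2@100]
After op 8 [order #8] limit_sell(price=97, qty=5): fills=#5x#8:5@99; bids=[#5:3@99] asks=[#7:2@100]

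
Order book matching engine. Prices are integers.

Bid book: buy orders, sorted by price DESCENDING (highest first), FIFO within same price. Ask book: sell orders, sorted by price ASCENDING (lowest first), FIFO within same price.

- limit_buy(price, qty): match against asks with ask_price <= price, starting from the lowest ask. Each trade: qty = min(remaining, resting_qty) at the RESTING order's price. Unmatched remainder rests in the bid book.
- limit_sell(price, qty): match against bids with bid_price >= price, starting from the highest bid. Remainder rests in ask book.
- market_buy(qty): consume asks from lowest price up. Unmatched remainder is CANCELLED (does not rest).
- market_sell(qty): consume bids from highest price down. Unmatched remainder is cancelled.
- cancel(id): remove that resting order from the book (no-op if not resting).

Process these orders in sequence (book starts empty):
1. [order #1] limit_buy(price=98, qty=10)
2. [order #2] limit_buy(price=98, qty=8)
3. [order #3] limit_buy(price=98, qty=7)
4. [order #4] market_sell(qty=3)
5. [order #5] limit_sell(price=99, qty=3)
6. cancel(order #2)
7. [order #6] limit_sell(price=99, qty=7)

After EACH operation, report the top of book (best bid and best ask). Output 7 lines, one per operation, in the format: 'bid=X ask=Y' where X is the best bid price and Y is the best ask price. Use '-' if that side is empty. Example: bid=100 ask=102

Answer: bid=98 ask=-
bid=98 ask=-
bid=98 ask=-
bid=98 ask=-
bid=98 ask=99
bid=98 ask=99
bid=98 ask=99

Derivation:
After op 1 [order #1] limit_buy(price=98, qty=10): fills=none; bids=[#1:10@98] asks=[-]
After op 2 [order #2] limit_buy(price=98, qty=8): fills=none; bids=[#1:10@98 #2:8@98] asks=[-]
After op 3 [order #3] limit_buy(price=98, qty=7): fills=none; bids=[#1:10@98 #2:8@98 #3:7@98] asks=[-]
After op 4 [order #4] market_sell(qty=3): fills=#1x#4:3@98; bids=[#1:7@98 #2:8@98 #3:7@98] asks=[-]
After op 5 [order #5] limit_sell(price=99, qty=3): fills=none; bids=[#1:7@98 #2:8@98 #3:7@98] asks=[#5:3@99]
After op 6 cancel(order #2): fills=none; bids=[#1:7@98 #3:7@98] asks=[#5:3@99]
After op 7 [order #6] limit_sell(price=99, qty=7): fills=none; bids=[#1:7@98 #3:7@98] asks=[#5:3@99 #6:7@99]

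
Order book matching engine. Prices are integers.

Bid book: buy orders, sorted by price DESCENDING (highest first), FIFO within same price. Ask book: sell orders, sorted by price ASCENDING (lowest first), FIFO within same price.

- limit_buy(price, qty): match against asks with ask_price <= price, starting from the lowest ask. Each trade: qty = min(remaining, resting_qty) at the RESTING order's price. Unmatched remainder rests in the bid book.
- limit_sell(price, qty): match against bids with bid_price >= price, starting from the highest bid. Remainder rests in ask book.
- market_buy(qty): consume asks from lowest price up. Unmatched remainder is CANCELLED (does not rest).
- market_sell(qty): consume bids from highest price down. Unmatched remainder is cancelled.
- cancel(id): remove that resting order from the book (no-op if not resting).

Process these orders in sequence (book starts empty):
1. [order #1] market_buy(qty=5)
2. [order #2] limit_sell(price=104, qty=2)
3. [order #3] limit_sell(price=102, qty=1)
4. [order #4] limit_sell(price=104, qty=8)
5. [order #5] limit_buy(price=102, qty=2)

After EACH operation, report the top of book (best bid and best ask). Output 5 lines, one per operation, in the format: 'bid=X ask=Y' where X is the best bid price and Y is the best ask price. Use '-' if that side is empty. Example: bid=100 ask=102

Answer: bid=- ask=-
bid=- ask=104
bid=- ask=102
bid=- ask=102
bid=102 ask=104

Derivation:
After op 1 [order #1] market_buy(qty=5): fills=none; bids=[-] asks=[-]
After op 2 [order #2] limit_sell(price=104, qty=2): fills=none; bids=[-] asks=[#2:2@104]
After op 3 [order #3] limit_sell(price=102, qty=1): fills=none; bids=[-] asks=[#3:1@102 #2:2@104]
After op 4 [order #4] limit_sell(price=104, qty=8): fills=none; bids=[-] asks=[#3:1@102 #2:2@104 #4:8@104]
After op 5 [order #5] limit_buy(price=102, qty=2): fills=#5x#3:1@102; bids=[#5:1@102] asks=[#2:2@104 #4:8@104]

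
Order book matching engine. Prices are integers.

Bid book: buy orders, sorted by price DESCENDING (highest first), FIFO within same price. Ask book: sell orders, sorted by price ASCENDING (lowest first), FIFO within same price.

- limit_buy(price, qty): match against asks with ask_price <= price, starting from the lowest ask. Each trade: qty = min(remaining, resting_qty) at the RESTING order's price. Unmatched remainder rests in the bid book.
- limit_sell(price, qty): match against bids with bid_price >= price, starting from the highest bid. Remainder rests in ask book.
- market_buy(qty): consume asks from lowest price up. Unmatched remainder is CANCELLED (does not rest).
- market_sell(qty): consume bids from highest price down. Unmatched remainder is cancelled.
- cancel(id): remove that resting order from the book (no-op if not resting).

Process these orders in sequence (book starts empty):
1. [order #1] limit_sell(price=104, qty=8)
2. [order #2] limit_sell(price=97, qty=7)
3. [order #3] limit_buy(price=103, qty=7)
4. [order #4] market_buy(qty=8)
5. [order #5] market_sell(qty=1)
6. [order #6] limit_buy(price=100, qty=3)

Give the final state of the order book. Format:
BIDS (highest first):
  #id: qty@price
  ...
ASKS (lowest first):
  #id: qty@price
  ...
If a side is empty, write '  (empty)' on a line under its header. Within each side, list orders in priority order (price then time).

Answer: BIDS (highest first):
  #6: 3@100
ASKS (lowest first):
  (empty)

Derivation:
After op 1 [order #1] limit_sell(price=104, qty=8): fills=none; bids=[-] asks=[#1:8@104]
After op 2 [order #2] limit_sell(price=97, qty=7): fills=none; bids=[-] asks=[#2:7@97 #1:8@104]
After op 3 [order #3] limit_buy(price=103, qty=7): fills=#3x#2:7@97; bids=[-] asks=[#1:8@104]
After op 4 [order #4] market_buy(qty=8): fills=#4x#1:8@104; bids=[-] asks=[-]
After op 5 [order #5] market_sell(qty=1): fills=none; bids=[-] asks=[-]
After op 6 [order #6] limit_buy(price=100, qty=3): fills=none; bids=[#6:3@100] asks=[-]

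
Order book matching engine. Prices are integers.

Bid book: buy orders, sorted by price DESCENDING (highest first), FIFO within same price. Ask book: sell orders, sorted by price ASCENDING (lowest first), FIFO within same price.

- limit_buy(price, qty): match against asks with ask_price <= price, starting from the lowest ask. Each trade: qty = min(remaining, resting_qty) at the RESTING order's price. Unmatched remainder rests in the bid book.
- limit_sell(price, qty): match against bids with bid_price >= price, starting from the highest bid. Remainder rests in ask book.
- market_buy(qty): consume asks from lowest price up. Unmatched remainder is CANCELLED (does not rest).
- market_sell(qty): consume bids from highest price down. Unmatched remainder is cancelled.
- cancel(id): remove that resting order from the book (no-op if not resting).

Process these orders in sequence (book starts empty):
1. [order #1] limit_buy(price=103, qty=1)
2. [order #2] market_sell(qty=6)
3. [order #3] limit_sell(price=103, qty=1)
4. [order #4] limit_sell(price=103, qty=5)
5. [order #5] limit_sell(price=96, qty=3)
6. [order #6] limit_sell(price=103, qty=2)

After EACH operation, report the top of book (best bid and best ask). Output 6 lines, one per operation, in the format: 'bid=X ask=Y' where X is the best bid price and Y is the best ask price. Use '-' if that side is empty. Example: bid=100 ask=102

Answer: bid=103 ask=-
bid=- ask=-
bid=- ask=103
bid=- ask=103
bid=- ask=96
bid=- ask=96

Derivation:
After op 1 [order #1] limit_buy(price=103, qty=1): fills=none; bids=[#1:1@103] asks=[-]
After op 2 [order #2] market_sell(qty=6): fills=#1x#2:1@103; bids=[-] asks=[-]
After op 3 [order #3] limit_sell(price=103, qty=1): fills=none; bids=[-] asks=[#3:1@103]
After op 4 [order #4] limit_sell(price=103, qty=5): fills=none; bids=[-] asks=[#3:1@103 #4:5@103]
After op 5 [order #5] limit_sell(price=96, qty=3): fills=none; bids=[-] asks=[#5:3@96 #3:1@103 #4:5@103]
After op 6 [order #6] limit_sell(price=103, qty=2): fills=none; bids=[-] asks=[#5:3@96 #3:1@103 #4:5@103 #6:2@103]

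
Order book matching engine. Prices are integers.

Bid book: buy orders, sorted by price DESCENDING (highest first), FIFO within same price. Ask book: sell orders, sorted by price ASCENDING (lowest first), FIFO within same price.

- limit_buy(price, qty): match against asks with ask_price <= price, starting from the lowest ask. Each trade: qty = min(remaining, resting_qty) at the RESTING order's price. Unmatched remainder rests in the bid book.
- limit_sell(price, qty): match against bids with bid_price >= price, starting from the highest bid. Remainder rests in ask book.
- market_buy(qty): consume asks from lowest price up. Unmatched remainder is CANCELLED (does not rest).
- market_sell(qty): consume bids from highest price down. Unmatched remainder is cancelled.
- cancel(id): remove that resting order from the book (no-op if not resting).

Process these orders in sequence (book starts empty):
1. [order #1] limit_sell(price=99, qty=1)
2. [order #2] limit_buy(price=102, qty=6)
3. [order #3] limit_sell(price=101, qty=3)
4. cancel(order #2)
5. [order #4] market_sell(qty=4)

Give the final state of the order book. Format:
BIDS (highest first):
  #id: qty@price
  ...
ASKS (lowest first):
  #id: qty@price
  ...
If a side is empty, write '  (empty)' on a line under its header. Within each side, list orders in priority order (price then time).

Answer: BIDS (highest first):
  (empty)
ASKS (lowest first):
  (empty)

Derivation:
After op 1 [order #1] limit_sell(price=99, qty=1): fills=none; bids=[-] asks=[#1:1@99]
After op 2 [order #2] limit_buy(price=102, qty=6): fills=#2x#1:1@99; bids=[#2:5@102] asks=[-]
After op 3 [order #3] limit_sell(price=101, qty=3): fills=#2x#3:3@102; bids=[#2:2@102] asks=[-]
After op 4 cancel(order #2): fills=none; bids=[-] asks=[-]
After op 5 [order #4] market_sell(qty=4): fills=none; bids=[-] asks=[-]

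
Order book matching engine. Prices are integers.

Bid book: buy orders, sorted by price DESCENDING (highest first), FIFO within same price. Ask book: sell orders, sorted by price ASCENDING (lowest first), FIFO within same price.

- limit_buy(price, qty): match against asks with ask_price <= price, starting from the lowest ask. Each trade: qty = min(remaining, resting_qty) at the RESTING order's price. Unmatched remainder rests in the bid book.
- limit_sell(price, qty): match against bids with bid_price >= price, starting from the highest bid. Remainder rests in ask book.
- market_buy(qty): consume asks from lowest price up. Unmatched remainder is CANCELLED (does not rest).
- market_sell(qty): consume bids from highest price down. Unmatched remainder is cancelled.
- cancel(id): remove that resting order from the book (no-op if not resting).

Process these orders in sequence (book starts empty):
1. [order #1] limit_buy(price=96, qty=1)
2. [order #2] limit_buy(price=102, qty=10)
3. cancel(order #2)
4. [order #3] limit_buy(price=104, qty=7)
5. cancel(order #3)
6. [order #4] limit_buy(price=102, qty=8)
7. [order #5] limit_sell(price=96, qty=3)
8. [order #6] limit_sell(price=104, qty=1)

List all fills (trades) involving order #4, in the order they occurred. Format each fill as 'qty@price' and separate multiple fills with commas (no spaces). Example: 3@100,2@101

Answer: 3@102

Derivation:
After op 1 [order #1] limit_buy(price=96, qty=1): fills=none; bids=[#1:1@96] asks=[-]
After op 2 [order #2] limit_buy(price=102, qty=10): fills=none; bids=[#2:10@102 #1:1@96] asks=[-]
After op 3 cancel(order #2): fills=none; bids=[#1:1@96] asks=[-]
After op 4 [order #3] limit_buy(price=104, qty=7): fills=none; bids=[#3:7@104 #1:1@96] asks=[-]
After op 5 cancel(order #3): fills=none; bids=[#1:1@96] asks=[-]
After op 6 [order #4] limit_buy(price=102, qty=8): fills=none; bids=[#4:8@102 #1:1@96] asks=[-]
After op 7 [order #5] limit_sell(price=96, qty=3): fills=#4x#5:3@102; bids=[#4:5@102 #1:1@96] asks=[-]
After op 8 [order #6] limit_sell(price=104, qty=1): fills=none; bids=[#4:5@102 #1:1@96] asks=[#6:1@104]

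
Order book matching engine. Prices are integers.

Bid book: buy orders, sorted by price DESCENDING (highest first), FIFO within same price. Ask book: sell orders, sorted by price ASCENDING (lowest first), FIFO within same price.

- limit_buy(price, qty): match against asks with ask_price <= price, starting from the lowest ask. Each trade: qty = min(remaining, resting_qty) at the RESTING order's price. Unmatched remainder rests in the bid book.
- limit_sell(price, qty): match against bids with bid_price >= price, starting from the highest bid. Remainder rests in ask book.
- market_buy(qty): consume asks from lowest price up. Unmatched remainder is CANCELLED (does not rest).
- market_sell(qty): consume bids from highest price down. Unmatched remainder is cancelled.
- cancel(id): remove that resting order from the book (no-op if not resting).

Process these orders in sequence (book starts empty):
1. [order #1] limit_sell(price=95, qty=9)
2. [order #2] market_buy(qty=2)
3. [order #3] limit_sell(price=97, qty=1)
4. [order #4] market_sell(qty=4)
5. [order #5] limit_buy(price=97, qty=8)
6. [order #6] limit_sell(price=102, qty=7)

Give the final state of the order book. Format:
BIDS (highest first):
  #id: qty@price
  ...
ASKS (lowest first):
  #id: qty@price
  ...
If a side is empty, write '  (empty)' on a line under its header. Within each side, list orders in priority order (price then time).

After op 1 [order #1] limit_sell(price=95, qty=9): fills=none; bids=[-] asks=[#1:9@95]
After op 2 [order #2] market_buy(qty=2): fills=#2x#1:2@95; bids=[-] asks=[#1:7@95]
After op 3 [order #3] limit_sell(price=97, qty=1): fills=none; bids=[-] asks=[#1:7@95 #3:1@97]
After op 4 [order #4] market_sell(qty=4): fills=none; bids=[-] asks=[#1:7@95 #3:1@97]
After op 5 [order #5] limit_buy(price=97, qty=8): fills=#5x#1:7@95 #5x#3:1@97; bids=[-] asks=[-]
After op 6 [order #6] limit_sell(price=102, qty=7): fills=none; bids=[-] asks=[#6:7@102]

Answer: BIDS (highest first):
  (empty)
ASKS (lowest first):
  #6: 7@102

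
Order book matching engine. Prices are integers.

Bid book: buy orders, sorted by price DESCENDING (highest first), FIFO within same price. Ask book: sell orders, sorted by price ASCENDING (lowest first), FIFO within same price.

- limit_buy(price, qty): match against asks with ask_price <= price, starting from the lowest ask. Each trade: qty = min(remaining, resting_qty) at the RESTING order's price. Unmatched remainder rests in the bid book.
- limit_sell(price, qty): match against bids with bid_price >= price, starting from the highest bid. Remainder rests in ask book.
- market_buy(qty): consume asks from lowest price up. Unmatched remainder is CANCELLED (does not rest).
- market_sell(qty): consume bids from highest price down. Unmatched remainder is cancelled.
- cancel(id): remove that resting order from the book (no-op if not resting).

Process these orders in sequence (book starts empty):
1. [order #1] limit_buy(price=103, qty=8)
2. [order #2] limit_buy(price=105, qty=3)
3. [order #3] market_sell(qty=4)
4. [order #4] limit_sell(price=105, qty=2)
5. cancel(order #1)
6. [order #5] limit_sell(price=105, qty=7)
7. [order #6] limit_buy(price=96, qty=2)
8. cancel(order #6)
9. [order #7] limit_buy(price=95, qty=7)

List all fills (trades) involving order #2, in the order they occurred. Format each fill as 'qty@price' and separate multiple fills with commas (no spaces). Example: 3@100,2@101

Answer: 3@105

Derivation:
After op 1 [order #1] limit_buy(price=103, qty=8): fills=none; bids=[#1:8@103] asks=[-]
After op 2 [order #2] limit_buy(price=105, qty=3): fills=none; bids=[#2:3@105 #1:8@103] asks=[-]
After op 3 [order #3] market_sell(qty=4): fills=#2x#3:3@105 #1x#3:1@103; bids=[#1:7@103] asks=[-]
After op 4 [order #4] limit_sell(price=105, qty=2): fills=none; bids=[#1:7@103] asks=[#4:2@105]
After op 5 cancel(order #1): fills=none; bids=[-] asks=[#4:2@105]
After op 6 [order #5] limit_sell(price=105, qty=7): fills=none; bids=[-] asks=[#4:2@105 #5:7@105]
After op 7 [order #6] limit_buy(price=96, qty=2): fills=none; bids=[#6:2@96] asks=[#4:2@105 #5:7@105]
After op 8 cancel(order #6): fills=none; bids=[-] asks=[#4:2@105 #5:7@105]
After op 9 [order #7] limit_buy(price=95, qty=7): fills=none; bids=[#7:7@95] asks=[#4:2@105 #5:7@105]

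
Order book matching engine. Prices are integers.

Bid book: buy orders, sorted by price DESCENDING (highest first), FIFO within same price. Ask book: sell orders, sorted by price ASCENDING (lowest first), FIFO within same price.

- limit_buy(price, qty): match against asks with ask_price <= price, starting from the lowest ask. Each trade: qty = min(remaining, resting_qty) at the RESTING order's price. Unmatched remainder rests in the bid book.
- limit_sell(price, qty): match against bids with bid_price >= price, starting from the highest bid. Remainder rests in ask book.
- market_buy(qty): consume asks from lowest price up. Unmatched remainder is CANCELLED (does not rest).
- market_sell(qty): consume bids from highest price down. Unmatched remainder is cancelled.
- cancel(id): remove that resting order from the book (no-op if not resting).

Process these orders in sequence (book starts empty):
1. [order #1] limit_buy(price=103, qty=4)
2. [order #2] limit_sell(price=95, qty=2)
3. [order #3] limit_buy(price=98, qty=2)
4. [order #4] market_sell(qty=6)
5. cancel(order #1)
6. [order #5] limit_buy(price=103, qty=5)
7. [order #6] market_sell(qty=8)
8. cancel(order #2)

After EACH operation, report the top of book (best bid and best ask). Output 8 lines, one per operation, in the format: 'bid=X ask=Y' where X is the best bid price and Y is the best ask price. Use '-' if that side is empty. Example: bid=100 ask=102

Answer: bid=103 ask=-
bid=103 ask=-
bid=103 ask=-
bid=- ask=-
bid=- ask=-
bid=103 ask=-
bid=- ask=-
bid=- ask=-

Derivation:
After op 1 [order #1] limit_buy(price=103, qty=4): fills=none; bids=[#1:4@103] asks=[-]
After op 2 [order #2] limit_sell(price=95, qty=2): fills=#1x#2:2@103; bids=[#1:2@103] asks=[-]
After op 3 [order #3] limit_buy(price=98, qty=2): fills=none; bids=[#1:2@103 #3:2@98] asks=[-]
After op 4 [order #4] market_sell(qty=6): fills=#1x#4:2@103 #3x#4:2@98; bids=[-] asks=[-]
After op 5 cancel(order #1): fills=none; bids=[-] asks=[-]
After op 6 [order #5] limit_buy(price=103, qty=5): fills=none; bids=[#5:5@103] asks=[-]
After op 7 [order #6] market_sell(qty=8): fills=#5x#6:5@103; bids=[-] asks=[-]
After op 8 cancel(order #2): fills=none; bids=[-] asks=[-]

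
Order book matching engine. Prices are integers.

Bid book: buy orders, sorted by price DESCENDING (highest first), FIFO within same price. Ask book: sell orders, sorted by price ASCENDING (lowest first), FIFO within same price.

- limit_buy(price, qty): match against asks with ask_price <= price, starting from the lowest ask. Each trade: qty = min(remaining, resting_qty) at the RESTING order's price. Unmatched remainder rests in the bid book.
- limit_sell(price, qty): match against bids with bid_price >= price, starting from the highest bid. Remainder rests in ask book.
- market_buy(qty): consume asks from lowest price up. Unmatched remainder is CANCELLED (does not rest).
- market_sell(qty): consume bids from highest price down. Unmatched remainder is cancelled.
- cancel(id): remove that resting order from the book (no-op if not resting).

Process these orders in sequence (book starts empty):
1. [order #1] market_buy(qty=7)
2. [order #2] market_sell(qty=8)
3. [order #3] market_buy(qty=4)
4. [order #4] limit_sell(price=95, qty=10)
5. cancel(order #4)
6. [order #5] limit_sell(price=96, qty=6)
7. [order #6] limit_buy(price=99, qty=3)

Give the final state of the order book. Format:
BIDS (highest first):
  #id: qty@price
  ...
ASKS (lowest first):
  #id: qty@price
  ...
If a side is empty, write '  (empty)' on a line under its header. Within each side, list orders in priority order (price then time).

After op 1 [order #1] market_buy(qty=7): fills=none; bids=[-] asks=[-]
After op 2 [order #2] market_sell(qty=8): fills=none; bids=[-] asks=[-]
After op 3 [order #3] market_buy(qty=4): fills=none; bids=[-] asks=[-]
After op 4 [order #4] limit_sell(price=95, qty=10): fills=none; bids=[-] asks=[#4:10@95]
After op 5 cancel(order #4): fills=none; bids=[-] asks=[-]
After op 6 [order #5] limit_sell(price=96, qty=6): fills=none; bids=[-] asks=[#5:6@96]
After op 7 [order #6] limit_buy(price=99, qty=3): fills=#6x#5:3@96; bids=[-] asks=[#5:3@96]

Answer: BIDS (highest first):
  (empty)
ASKS (lowest first):
  #5: 3@96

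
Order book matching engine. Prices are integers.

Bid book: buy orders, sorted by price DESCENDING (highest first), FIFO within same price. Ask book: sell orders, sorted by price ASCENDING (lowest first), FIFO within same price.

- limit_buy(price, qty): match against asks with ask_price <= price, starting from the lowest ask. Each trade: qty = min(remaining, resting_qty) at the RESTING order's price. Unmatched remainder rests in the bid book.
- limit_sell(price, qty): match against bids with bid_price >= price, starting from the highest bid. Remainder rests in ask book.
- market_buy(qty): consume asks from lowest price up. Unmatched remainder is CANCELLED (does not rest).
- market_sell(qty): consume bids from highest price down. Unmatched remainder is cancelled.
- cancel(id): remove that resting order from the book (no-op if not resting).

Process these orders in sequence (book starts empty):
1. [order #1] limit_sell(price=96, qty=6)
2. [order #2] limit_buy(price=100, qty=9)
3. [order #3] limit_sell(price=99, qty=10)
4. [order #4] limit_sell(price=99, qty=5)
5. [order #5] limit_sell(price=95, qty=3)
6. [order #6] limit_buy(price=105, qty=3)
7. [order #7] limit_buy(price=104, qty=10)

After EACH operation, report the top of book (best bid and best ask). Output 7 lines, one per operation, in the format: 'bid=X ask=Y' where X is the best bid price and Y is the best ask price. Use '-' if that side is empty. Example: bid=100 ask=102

Answer: bid=- ask=96
bid=100 ask=-
bid=- ask=99
bid=- ask=99
bid=- ask=95
bid=- ask=99
bid=- ask=99

Derivation:
After op 1 [order #1] limit_sell(price=96, qty=6): fills=none; bids=[-] asks=[#1:6@96]
After op 2 [order #2] limit_buy(price=100, qty=9): fills=#2x#1:6@96; bids=[#2:3@100] asks=[-]
After op 3 [order #3] limit_sell(price=99, qty=10): fills=#2x#3:3@100; bids=[-] asks=[#3:7@99]
After op 4 [order #4] limit_sell(price=99, qty=5): fills=none; bids=[-] asks=[#3:7@99 #4:5@99]
After op 5 [order #5] limit_sell(price=95, qty=3): fills=none; bids=[-] asks=[#5:3@95 #3:7@99 #4:5@99]
After op 6 [order #6] limit_buy(price=105, qty=3): fills=#6x#5:3@95; bids=[-] asks=[#3:7@99 #4:5@99]
After op 7 [order #7] limit_buy(price=104, qty=10): fills=#7x#3:7@99 #7x#4:3@99; bids=[-] asks=[#4:2@99]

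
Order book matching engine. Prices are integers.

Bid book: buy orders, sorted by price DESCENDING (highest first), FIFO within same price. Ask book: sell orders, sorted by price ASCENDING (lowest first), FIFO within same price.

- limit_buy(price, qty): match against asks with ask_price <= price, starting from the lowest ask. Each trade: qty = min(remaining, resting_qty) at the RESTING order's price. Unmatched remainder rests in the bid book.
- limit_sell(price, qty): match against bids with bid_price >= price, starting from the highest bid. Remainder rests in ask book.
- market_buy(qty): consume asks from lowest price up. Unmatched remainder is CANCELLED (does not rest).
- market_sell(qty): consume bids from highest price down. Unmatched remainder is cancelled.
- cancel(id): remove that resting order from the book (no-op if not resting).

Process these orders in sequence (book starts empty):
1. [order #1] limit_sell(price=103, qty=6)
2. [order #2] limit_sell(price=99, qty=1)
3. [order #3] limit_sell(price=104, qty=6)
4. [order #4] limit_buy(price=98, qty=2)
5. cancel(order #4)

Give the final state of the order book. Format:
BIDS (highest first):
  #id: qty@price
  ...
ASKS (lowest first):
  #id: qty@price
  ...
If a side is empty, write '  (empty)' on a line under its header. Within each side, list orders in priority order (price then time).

Answer: BIDS (highest first):
  (empty)
ASKS (lowest first):
  #2: 1@99
  #1: 6@103
  #3: 6@104

Derivation:
After op 1 [order #1] limit_sell(price=103, qty=6): fills=none; bids=[-] asks=[#1:6@103]
After op 2 [order #2] limit_sell(price=99, qty=1): fills=none; bids=[-] asks=[#2:1@99 #1:6@103]
After op 3 [order #3] limit_sell(price=104, qty=6): fills=none; bids=[-] asks=[#2:1@99 #1:6@103 #3:6@104]
After op 4 [order #4] limit_buy(price=98, qty=2): fills=none; bids=[#4:2@98] asks=[#2:1@99 #1:6@103 #3:6@104]
After op 5 cancel(order #4): fills=none; bids=[-] asks=[#2:1@99 #1:6@103 #3:6@104]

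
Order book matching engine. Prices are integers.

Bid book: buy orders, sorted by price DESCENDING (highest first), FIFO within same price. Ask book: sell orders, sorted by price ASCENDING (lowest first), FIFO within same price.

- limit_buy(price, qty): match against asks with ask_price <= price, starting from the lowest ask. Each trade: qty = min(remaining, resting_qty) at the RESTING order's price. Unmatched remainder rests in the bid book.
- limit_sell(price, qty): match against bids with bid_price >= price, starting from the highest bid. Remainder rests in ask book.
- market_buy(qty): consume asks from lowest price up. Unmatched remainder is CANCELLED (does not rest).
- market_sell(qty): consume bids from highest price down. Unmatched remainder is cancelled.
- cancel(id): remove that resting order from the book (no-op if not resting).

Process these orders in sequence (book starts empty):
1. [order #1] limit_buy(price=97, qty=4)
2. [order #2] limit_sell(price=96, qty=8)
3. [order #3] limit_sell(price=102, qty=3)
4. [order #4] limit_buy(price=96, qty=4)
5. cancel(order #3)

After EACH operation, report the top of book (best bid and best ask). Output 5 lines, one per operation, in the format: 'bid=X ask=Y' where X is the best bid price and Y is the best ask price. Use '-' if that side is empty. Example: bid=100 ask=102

Answer: bid=97 ask=-
bid=- ask=96
bid=- ask=96
bid=- ask=102
bid=- ask=-

Derivation:
After op 1 [order #1] limit_buy(price=97, qty=4): fills=none; bids=[#1:4@97] asks=[-]
After op 2 [order #2] limit_sell(price=96, qty=8): fills=#1x#2:4@97; bids=[-] asks=[#2:4@96]
After op 3 [order #3] limit_sell(price=102, qty=3): fills=none; bids=[-] asks=[#2:4@96 #3:3@102]
After op 4 [order #4] limit_buy(price=96, qty=4): fills=#4x#2:4@96; bids=[-] asks=[#3:3@102]
After op 5 cancel(order #3): fills=none; bids=[-] asks=[-]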